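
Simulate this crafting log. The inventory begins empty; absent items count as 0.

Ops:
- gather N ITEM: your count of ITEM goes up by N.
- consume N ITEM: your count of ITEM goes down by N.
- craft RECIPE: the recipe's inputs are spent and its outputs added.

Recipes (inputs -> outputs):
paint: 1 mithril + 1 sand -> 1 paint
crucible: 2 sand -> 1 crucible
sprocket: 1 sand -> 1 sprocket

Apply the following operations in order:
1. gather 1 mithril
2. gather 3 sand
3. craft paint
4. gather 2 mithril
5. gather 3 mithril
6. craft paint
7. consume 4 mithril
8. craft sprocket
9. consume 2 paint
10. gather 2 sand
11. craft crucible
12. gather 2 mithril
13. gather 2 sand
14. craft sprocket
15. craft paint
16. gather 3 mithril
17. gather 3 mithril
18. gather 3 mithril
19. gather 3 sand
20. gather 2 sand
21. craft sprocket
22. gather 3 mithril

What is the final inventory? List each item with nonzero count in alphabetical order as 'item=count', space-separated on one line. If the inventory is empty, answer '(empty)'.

After 1 (gather 1 mithril): mithril=1
After 2 (gather 3 sand): mithril=1 sand=3
After 3 (craft paint): paint=1 sand=2
After 4 (gather 2 mithril): mithril=2 paint=1 sand=2
After 5 (gather 3 mithril): mithril=5 paint=1 sand=2
After 6 (craft paint): mithril=4 paint=2 sand=1
After 7 (consume 4 mithril): paint=2 sand=1
After 8 (craft sprocket): paint=2 sprocket=1
After 9 (consume 2 paint): sprocket=1
After 10 (gather 2 sand): sand=2 sprocket=1
After 11 (craft crucible): crucible=1 sprocket=1
After 12 (gather 2 mithril): crucible=1 mithril=2 sprocket=1
After 13 (gather 2 sand): crucible=1 mithril=2 sand=2 sprocket=1
After 14 (craft sprocket): crucible=1 mithril=2 sand=1 sprocket=2
After 15 (craft paint): crucible=1 mithril=1 paint=1 sprocket=2
After 16 (gather 3 mithril): crucible=1 mithril=4 paint=1 sprocket=2
After 17 (gather 3 mithril): crucible=1 mithril=7 paint=1 sprocket=2
After 18 (gather 3 mithril): crucible=1 mithril=10 paint=1 sprocket=2
After 19 (gather 3 sand): crucible=1 mithril=10 paint=1 sand=3 sprocket=2
After 20 (gather 2 sand): crucible=1 mithril=10 paint=1 sand=5 sprocket=2
After 21 (craft sprocket): crucible=1 mithril=10 paint=1 sand=4 sprocket=3
After 22 (gather 3 mithril): crucible=1 mithril=13 paint=1 sand=4 sprocket=3

Answer: crucible=1 mithril=13 paint=1 sand=4 sprocket=3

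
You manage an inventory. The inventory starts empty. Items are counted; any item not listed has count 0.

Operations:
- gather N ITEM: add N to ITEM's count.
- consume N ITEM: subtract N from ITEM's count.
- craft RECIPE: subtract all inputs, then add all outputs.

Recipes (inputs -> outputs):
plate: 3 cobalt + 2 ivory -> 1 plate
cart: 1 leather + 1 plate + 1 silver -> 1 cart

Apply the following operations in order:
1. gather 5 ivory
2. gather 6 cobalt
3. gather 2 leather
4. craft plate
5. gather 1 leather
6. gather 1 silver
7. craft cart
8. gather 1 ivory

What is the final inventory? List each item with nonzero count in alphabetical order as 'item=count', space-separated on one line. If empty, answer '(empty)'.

Answer: cart=1 cobalt=3 ivory=4 leather=2

Derivation:
After 1 (gather 5 ivory): ivory=5
After 2 (gather 6 cobalt): cobalt=6 ivory=5
After 3 (gather 2 leather): cobalt=6 ivory=5 leather=2
After 4 (craft plate): cobalt=3 ivory=3 leather=2 plate=1
After 5 (gather 1 leather): cobalt=3 ivory=3 leather=3 plate=1
After 6 (gather 1 silver): cobalt=3 ivory=3 leather=3 plate=1 silver=1
After 7 (craft cart): cart=1 cobalt=3 ivory=3 leather=2
After 8 (gather 1 ivory): cart=1 cobalt=3 ivory=4 leather=2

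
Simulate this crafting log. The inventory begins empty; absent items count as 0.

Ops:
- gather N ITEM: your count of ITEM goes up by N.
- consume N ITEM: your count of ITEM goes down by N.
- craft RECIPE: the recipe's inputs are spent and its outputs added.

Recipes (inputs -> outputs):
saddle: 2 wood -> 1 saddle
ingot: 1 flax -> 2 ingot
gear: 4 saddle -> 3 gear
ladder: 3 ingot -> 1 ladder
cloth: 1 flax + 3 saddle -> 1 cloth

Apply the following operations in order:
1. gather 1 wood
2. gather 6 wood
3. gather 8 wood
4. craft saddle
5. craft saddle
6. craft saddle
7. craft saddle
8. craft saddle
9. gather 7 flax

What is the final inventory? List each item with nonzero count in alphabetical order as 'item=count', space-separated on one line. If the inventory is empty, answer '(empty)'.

Answer: flax=7 saddle=5 wood=5

Derivation:
After 1 (gather 1 wood): wood=1
After 2 (gather 6 wood): wood=7
After 3 (gather 8 wood): wood=15
After 4 (craft saddle): saddle=1 wood=13
After 5 (craft saddle): saddle=2 wood=11
After 6 (craft saddle): saddle=3 wood=9
After 7 (craft saddle): saddle=4 wood=7
After 8 (craft saddle): saddle=5 wood=5
After 9 (gather 7 flax): flax=7 saddle=5 wood=5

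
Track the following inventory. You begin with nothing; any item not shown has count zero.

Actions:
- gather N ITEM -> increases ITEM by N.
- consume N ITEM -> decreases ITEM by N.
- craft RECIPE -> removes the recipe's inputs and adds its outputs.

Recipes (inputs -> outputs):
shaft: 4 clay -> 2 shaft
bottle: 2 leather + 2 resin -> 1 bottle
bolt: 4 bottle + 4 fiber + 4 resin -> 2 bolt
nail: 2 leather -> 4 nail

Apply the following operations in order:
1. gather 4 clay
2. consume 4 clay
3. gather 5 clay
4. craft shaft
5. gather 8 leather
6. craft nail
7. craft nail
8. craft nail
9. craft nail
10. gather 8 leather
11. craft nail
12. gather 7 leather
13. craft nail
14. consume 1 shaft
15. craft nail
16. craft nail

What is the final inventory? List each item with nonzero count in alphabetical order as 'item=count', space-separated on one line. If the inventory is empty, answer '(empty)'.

After 1 (gather 4 clay): clay=4
After 2 (consume 4 clay): (empty)
After 3 (gather 5 clay): clay=5
After 4 (craft shaft): clay=1 shaft=2
After 5 (gather 8 leather): clay=1 leather=8 shaft=2
After 6 (craft nail): clay=1 leather=6 nail=4 shaft=2
After 7 (craft nail): clay=1 leather=4 nail=8 shaft=2
After 8 (craft nail): clay=1 leather=2 nail=12 shaft=2
After 9 (craft nail): clay=1 nail=16 shaft=2
After 10 (gather 8 leather): clay=1 leather=8 nail=16 shaft=2
After 11 (craft nail): clay=1 leather=6 nail=20 shaft=2
After 12 (gather 7 leather): clay=1 leather=13 nail=20 shaft=2
After 13 (craft nail): clay=1 leather=11 nail=24 shaft=2
After 14 (consume 1 shaft): clay=1 leather=11 nail=24 shaft=1
After 15 (craft nail): clay=1 leather=9 nail=28 shaft=1
After 16 (craft nail): clay=1 leather=7 nail=32 shaft=1

Answer: clay=1 leather=7 nail=32 shaft=1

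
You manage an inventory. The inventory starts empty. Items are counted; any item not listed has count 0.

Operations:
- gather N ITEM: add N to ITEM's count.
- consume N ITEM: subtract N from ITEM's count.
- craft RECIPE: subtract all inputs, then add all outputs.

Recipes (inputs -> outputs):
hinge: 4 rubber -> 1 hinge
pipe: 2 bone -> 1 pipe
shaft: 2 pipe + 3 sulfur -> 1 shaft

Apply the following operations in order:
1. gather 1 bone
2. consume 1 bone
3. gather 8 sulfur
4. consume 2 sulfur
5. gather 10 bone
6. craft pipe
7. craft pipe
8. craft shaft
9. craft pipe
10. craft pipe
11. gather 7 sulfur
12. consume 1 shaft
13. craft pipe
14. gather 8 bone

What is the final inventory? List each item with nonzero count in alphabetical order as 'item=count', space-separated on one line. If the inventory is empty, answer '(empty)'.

Answer: bone=8 pipe=3 sulfur=10

Derivation:
After 1 (gather 1 bone): bone=1
After 2 (consume 1 bone): (empty)
After 3 (gather 8 sulfur): sulfur=8
After 4 (consume 2 sulfur): sulfur=6
After 5 (gather 10 bone): bone=10 sulfur=6
After 6 (craft pipe): bone=8 pipe=1 sulfur=6
After 7 (craft pipe): bone=6 pipe=2 sulfur=6
After 8 (craft shaft): bone=6 shaft=1 sulfur=3
After 9 (craft pipe): bone=4 pipe=1 shaft=1 sulfur=3
After 10 (craft pipe): bone=2 pipe=2 shaft=1 sulfur=3
After 11 (gather 7 sulfur): bone=2 pipe=2 shaft=1 sulfur=10
After 12 (consume 1 shaft): bone=2 pipe=2 sulfur=10
After 13 (craft pipe): pipe=3 sulfur=10
After 14 (gather 8 bone): bone=8 pipe=3 sulfur=10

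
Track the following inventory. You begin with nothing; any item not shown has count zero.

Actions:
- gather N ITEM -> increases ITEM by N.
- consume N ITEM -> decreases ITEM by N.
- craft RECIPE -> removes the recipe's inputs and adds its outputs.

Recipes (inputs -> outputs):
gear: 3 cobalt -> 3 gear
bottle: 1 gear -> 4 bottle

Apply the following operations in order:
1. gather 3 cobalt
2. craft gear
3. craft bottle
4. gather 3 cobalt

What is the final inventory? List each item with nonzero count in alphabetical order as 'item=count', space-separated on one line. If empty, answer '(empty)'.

After 1 (gather 3 cobalt): cobalt=3
After 2 (craft gear): gear=3
After 3 (craft bottle): bottle=4 gear=2
After 4 (gather 3 cobalt): bottle=4 cobalt=3 gear=2

Answer: bottle=4 cobalt=3 gear=2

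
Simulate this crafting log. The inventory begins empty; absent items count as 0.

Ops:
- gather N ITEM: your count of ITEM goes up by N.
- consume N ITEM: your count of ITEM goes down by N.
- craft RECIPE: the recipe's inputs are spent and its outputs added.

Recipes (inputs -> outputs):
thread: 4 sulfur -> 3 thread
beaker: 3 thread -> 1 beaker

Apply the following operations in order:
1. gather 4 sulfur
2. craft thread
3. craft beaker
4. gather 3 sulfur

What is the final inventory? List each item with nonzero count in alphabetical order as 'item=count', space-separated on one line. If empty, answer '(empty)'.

Answer: beaker=1 sulfur=3

Derivation:
After 1 (gather 4 sulfur): sulfur=4
After 2 (craft thread): thread=3
After 3 (craft beaker): beaker=1
After 4 (gather 3 sulfur): beaker=1 sulfur=3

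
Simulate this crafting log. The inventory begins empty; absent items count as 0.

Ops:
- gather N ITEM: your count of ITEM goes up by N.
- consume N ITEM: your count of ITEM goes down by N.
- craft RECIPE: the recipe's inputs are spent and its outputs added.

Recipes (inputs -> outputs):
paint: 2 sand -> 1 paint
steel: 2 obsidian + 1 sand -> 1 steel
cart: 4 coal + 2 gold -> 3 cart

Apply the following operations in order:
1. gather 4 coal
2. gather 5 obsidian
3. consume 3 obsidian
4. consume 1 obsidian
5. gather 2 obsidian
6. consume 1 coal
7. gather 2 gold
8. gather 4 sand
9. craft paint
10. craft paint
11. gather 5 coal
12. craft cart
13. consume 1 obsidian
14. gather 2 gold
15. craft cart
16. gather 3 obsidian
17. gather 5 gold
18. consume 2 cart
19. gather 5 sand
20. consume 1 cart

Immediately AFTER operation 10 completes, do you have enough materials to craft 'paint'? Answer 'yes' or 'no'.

After 1 (gather 4 coal): coal=4
After 2 (gather 5 obsidian): coal=4 obsidian=5
After 3 (consume 3 obsidian): coal=4 obsidian=2
After 4 (consume 1 obsidian): coal=4 obsidian=1
After 5 (gather 2 obsidian): coal=4 obsidian=3
After 6 (consume 1 coal): coal=3 obsidian=3
After 7 (gather 2 gold): coal=3 gold=2 obsidian=3
After 8 (gather 4 sand): coal=3 gold=2 obsidian=3 sand=4
After 9 (craft paint): coal=3 gold=2 obsidian=3 paint=1 sand=2
After 10 (craft paint): coal=3 gold=2 obsidian=3 paint=2

Answer: no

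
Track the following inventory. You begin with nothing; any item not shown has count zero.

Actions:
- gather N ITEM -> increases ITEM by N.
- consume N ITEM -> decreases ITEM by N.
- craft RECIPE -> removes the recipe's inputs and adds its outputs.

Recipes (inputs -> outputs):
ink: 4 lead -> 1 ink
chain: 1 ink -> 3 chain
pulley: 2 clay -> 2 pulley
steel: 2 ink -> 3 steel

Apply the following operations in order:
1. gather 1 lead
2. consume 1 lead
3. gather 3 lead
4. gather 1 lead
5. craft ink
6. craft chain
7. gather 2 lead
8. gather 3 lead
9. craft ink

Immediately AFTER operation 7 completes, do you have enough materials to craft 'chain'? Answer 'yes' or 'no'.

After 1 (gather 1 lead): lead=1
After 2 (consume 1 lead): (empty)
After 3 (gather 3 lead): lead=3
After 4 (gather 1 lead): lead=4
After 5 (craft ink): ink=1
After 6 (craft chain): chain=3
After 7 (gather 2 lead): chain=3 lead=2

Answer: no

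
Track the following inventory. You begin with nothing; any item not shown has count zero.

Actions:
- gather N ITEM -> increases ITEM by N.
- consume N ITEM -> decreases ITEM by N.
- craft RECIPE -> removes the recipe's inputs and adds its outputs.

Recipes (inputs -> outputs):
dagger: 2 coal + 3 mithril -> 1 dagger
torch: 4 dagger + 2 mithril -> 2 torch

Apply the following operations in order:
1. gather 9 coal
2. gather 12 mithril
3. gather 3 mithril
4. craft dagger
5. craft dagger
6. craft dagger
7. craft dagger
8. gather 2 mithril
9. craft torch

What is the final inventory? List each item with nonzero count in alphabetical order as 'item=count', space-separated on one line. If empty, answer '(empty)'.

After 1 (gather 9 coal): coal=9
After 2 (gather 12 mithril): coal=9 mithril=12
After 3 (gather 3 mithril): coal=9 mithril=15
After 4 (craft dagger): coal=7 dagger=1 mithril=12
After 5 (craft dagger): coal=5 dagger=2 mithril=9
After 6 (craft dagger): coal=3 dagger=3 mithril=6
After 7 (craft dagger): coal=1 dagger=4 mithril=3
After 8 (gather 2 mithril): coal=1 dagger=4 mithril=5
After 9 (craft torch): coal=1 mithril=3 torch=2

Answer: coal=1 mithril=3 torch=2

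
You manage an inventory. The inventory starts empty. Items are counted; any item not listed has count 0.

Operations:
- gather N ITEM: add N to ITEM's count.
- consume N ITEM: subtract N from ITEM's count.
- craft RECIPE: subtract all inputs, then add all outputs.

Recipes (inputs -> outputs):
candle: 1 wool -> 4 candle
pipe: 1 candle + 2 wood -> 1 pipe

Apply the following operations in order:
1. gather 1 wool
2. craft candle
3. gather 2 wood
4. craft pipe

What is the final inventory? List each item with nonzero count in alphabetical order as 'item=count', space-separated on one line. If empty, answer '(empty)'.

Answer: candle=3 pipe=1

Derivation:
After 1 (gather 1 wool): wool=1
After 2 (craft candle): candle=4
After 3 (gather 2 wood): candle=4 wood=2
After 4 (craft pipe): candle=3 pipe=1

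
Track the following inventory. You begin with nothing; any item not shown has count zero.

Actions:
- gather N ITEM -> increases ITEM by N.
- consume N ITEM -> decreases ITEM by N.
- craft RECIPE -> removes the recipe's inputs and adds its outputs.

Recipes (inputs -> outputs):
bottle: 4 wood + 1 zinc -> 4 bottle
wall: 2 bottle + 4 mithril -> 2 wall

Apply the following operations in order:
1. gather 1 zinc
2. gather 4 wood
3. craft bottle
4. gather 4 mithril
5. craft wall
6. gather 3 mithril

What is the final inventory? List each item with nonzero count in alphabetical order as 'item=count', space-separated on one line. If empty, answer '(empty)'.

After 1 (gather 1 zinc): zinc=1
After 2 (gather 4 wood): wood=4 zinc=1
After 3 (craft bottle): bottle=4
After 4 (gather 4 mithril): bottle=4 mithril=4
After 5 (craft wall): bottle=2 wall=2
After 6 (gather 3 mithril): bottle=2 mithril=3 wall=2

Answer: bottle=2 mithril=3 wall=2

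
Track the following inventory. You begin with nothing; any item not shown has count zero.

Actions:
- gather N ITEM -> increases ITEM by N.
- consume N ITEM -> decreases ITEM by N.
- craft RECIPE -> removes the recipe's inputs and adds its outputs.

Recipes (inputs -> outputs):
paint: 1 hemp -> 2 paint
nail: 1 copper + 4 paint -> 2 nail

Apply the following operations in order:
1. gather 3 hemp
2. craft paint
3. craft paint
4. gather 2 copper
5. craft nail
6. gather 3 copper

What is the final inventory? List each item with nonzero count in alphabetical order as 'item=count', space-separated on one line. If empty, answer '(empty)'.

Answer: copper=4 hemp=1 nail=2

Derivation:
After 1 (gather 3 hemp): hemp=3
After 2 (craft paint): hemp=2 paint=2
After 3 (craft paint): hemp=1 paint=4
After 4 (gather 2 copper): copper=2 hemp=1 paint=4
After 5 (craft nail): copper=1 hemp=1 nail=2
After 6 (gather 3 copper): copper=4 hemp=1 nail=2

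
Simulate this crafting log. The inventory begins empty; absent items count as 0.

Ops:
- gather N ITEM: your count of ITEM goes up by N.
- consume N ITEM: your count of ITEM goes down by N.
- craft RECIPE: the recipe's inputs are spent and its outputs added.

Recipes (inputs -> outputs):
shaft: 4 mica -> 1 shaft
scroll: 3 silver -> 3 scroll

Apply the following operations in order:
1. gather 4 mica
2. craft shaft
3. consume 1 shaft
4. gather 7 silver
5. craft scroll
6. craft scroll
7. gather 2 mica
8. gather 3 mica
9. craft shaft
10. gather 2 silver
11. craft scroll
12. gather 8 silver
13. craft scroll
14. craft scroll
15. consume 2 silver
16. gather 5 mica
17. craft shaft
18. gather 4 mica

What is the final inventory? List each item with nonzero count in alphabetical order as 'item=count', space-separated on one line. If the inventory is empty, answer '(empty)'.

Answer: mica=6 scroll=15 shaft=2

Derivation:
After 1 (gather 4 mica): mica=4
After 2 (craft shaft): shaft=1
After 3 (consume 1 shaft): (empty)
After 4 (gather 7 silver): silver=7
After 5 (craft scroll): scroll=3 silver=4
After 6 (craft scroll): scroll=6 silver=1
After 7 (gather 2 mica): mica=2 scroll=6 silver=1
After 8 (gather 3 mica): mica=5 scroll=6 silver=1
After 9 (craft shaft): mica=1 scroll=6 shaft=1 silver=1
After 10 (gather 2 silver): mica=1 scroll=6 shaft=1 silver=3
After 11 (craft scroll): mica=1 scroll=9 shaft=1
After 12 (gather 8 silver): mica=1 scroll=9 shaft=1 silver=8
After 13 (craft scroll): mica=1 scroll=12 shaft=1 silver=5
After 14 (craft scroll): mica=1 scroll=15 shaft=1 silver=2
After 15 (consume 2 silver): mica=1 scroll=15 shaft=1
After 16 (gather 5 mica): mica=6 scroll=15 shaft=1
After 17 (craft shaft): mica=2 scroll=15 shaft=2
After 18 (gather 4 mica): mica=6 scroll=15 shaft=2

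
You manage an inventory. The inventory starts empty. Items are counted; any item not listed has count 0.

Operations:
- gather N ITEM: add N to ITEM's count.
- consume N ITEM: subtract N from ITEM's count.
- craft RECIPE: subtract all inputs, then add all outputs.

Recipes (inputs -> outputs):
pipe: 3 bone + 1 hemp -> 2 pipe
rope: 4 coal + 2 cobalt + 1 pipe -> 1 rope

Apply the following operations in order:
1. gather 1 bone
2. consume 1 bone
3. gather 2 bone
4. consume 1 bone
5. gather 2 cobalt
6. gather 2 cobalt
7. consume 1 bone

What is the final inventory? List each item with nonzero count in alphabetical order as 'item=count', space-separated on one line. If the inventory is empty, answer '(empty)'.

After 1 (gather 1 bone): bone=1
After 2 (consume 1 bone): (empty)
After 3 (gather 2 bone): bone=2
After 4 (consume 1 bone): bone=1
After 5 (gather 2 cobalt): bone=1 cobalt=2
After 6 (gather 2 cobalt): bone=1 cobalt=4
After 7 (consume 1 bone): cobalt=4

Answer: cobalt=4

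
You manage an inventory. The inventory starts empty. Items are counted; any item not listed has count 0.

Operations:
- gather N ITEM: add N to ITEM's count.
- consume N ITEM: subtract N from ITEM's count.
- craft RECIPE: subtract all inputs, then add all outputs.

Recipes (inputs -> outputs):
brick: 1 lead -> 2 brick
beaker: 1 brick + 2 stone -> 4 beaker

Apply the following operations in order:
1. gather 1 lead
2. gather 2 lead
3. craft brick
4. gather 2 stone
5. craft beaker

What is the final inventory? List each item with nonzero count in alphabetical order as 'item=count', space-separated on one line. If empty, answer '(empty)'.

After 1 (gather 1 lead): lead=1
After 2 (gather 2 lead): lead=3
After 3 (craft brick): brick=2 lead=2
After 4 (gather 2 stone): brick=2 lead=2 stone=2
After 5 (craft beaker): beaker=4 brick=1 lead=2

Answer: beaker=4 brick=1 lead=2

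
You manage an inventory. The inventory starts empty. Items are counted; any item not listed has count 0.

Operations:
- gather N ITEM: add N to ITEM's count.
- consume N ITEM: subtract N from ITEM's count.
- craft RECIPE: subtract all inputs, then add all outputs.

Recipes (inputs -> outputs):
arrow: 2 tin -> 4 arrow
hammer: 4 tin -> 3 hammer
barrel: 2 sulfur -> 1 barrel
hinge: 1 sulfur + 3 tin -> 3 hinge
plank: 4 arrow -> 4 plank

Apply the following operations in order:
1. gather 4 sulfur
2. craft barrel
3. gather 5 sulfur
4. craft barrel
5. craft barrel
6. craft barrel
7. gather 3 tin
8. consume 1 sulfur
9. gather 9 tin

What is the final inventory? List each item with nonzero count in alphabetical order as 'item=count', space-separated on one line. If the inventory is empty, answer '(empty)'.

After 1 (gather 4 sulfur): sulfur=4
After 2 (craft barrel): barrel=1 sulfur=2
After 3 (gather 5 sulfur): barrel=1 sulfur=7
After 4 (craft barrel): barrel=2 sulfur=5
After 5 (craft barrel): barrel=3 sulfur=3
After 6 (craft barrel): barrel=4 sulfur=1
After 7 (gather 3 tin): barrel=4 sulfur=1 tin=3
After 8 (consume 1 sulfur): barrel=4 tin=3
After 9 (gather 9 tin): barrel=4 tin=12

Answer: barrel=4 tin=12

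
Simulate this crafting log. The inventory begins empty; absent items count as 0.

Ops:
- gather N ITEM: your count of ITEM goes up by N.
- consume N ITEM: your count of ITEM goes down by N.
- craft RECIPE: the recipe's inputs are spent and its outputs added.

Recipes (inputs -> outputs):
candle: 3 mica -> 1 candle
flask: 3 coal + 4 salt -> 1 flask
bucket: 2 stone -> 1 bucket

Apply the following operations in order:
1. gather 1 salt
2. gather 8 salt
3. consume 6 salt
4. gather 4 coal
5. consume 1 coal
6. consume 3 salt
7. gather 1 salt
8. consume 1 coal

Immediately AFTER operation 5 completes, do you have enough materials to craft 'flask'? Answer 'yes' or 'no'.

After 1 (gather 1 salt): salt=1
After 2 (gather 8 salt): salt=9
After 3 (consume 6 salt): salt=3
After 4 (gather 4 coal): coal=4 salt=3
After 5 (consume 1 coal): coal=3 salt=3

Answer: no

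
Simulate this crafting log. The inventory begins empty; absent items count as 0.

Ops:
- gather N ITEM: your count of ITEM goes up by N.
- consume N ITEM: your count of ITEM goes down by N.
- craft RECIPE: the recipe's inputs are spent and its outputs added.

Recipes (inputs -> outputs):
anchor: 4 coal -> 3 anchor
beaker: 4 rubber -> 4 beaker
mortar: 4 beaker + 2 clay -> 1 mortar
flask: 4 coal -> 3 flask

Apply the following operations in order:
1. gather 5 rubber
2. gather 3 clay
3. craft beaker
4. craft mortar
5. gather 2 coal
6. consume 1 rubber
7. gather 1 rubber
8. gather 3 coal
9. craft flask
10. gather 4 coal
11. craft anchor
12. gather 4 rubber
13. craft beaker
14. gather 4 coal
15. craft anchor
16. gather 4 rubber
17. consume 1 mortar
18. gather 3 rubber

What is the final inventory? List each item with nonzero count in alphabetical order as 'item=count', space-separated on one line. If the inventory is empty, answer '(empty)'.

After 1 (gather 5 rubber): rubber=5
After 2 (gather 3 clay): clay=3 rubber=5
After 3 (craft beaker): beaker=4 clay=3 rubber=1
After 4 (craft mortar): clay=1 mortar=1 rubber=1
After 5 (gather 2 coal): clay=1 coal=2 mortar=1 rubber=1
After 6 (consume 1 rubber): clay=1 coal=2 mortar=1
After 7 (gather 1 rubber): clay=1 coal=2 mortar=1 rubber=1
After 8 (gather 3 coal): clay=1 coal=5 mortar=1 rubber=1
After 9 (craft flask): clay=1 coal=1 flask=3 mortar=1 rubber=1
After 10 (gather 4 coal): clay=1 coal=5 flask=3 mortar=1 rubber=1
After 11 (craft anchor): anchor=3 clay=1 coal=1 flask=3 mortar=1 rubber=1
After 12 (gather 4 rubber): anchor=3 clay=1 coal=1 flask=3 mortar=1 rubber=5
After 13 (craft beaker): anchor=3 beaker=4 clay=1 coal=1 flask=3 mortar=1 rubber=1
After 14 (gather 4 coal): anchor=3 beaker=4 clay=1 coal=5 flask=3 mortar=1 rubber=1
After 15 (craft anchor): anchor=6 beaker=4 clay=1 coal=1 flask=3 mortar=1 rubber=1
After 16 (gather 4 rubber): anchor=6 beaker=4 clay=1 coal=1 flask=3 mortar=1 rubber=5
After 17 (consume 1 mortar): anchor=6 beaker=4 clay=1 coal=1 flask=3 rubber=5
After 18 (gather 3 rubber): anchor=6 beaker=4 clay=1 coal=1 flask=3 rubber=8

Answer: anchor=6 beaker=4 clay=1 coal=1 flask=3 rubber=8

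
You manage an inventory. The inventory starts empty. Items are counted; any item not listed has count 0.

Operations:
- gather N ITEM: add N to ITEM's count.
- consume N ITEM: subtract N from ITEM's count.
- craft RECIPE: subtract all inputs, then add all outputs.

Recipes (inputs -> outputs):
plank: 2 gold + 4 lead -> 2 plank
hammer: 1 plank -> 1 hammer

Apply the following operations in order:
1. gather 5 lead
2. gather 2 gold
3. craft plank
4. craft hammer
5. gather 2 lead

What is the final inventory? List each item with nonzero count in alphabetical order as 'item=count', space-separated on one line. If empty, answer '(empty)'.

After 1 (gather 5 lead): lead=5
After 2 (gather 2 gold): gold=2 lead=5
After 3 (craft plank): lead=1 plank=2
After 4 (craft hammer): hammer=1 lead=1 plank=1
After 5 (gather 2 lead): hammer=1 lead=3 plank=1

Answer: hammer=1 lead=3 plank=1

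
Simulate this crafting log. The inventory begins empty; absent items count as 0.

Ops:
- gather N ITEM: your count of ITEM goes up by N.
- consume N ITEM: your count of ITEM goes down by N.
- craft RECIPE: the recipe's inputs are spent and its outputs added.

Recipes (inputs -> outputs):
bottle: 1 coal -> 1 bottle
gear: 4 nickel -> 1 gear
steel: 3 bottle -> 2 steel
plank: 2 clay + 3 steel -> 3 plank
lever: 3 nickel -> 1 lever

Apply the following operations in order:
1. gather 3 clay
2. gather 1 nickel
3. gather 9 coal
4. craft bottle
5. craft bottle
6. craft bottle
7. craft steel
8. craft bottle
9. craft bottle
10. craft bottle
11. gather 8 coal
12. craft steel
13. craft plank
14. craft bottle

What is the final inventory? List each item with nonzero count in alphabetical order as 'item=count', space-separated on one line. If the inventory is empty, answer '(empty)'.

Answer: bottle=1 clay=1 coal=10 nickel=1 plank=3 steel=1

Derivation:
After 1 (gather 3 clay): clay=3
After 2 (gather 1 nickel): clay=3 nickel=1
After 3 (gather 9 coal): clay=3 coal=9 nickel=1
After 4 (craft bottle): bottle=1 clay=3 coal=8 nickel=1
After 5 (craft bottle): bottle=2 clay=3 coal=7 nickel=1
After 6 (craft bottle): bottle=3 clay=3 coal=6 nickel=1
After 7 (craft steel): clay=3 coal=6 nickel=1 steel=2
After 8 (craft bottle): bottle=1 clay=3 coal=5 nickel=1 steel=2
After 9 (craft bottle): bottle=2 clay=3 coal=4 nickel=1 steel=2
After 10 (craft bottle): bottle=3 clay=3 coal=3 nickel=1 steel=2
After 11 (gather 8 coal): bottle=3 clay=3 coal=11 nickel=1 steel=2
After 12 (craft steel): clay=3 coal=11 nickel=1 steel=4
After 13 (craft plank): clay=1 coal=11 nickel=1 plank=3 steel=1
After 14 (craft bottle): bottle=1 clay=1 coal=10 nickel=1 plank=3 steel=1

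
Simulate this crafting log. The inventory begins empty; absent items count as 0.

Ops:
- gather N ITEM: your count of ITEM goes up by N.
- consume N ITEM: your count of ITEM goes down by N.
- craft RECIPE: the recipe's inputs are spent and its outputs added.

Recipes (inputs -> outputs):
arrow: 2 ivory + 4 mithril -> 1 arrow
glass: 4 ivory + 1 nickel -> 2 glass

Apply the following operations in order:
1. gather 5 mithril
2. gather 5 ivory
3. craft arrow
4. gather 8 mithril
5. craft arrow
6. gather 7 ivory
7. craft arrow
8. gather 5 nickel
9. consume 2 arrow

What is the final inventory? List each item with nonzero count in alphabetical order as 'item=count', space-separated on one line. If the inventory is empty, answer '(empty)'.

After 1 (gather 5 mithril): mithril=5
After 2 (gather 5 ivory): ivory=5 mithril=5
After 3 (craft arrow): arrow=1 ivory=3 mithril=1
After 4 (gather 8 mithril): arrow=1 ivory=3 mithril=9
After 5 (craft arrow): arrow=2 ivory=1 mithril=5
After 6 (gather 7 ivory): arrow=2 ivory=8 mithril=5
After 7 (craft arrow): arrow=3 ivory=6 mithril=1
After 8 (gather 5 nickel): arrow=3 ivory=6 mithril=1 nickel=5
After 9 (consume 2 arrow): arrow=1 ivory=6 mithril=1 nickel=5

Answer: arrow=1 ivory=6 mithril=1 nickel=5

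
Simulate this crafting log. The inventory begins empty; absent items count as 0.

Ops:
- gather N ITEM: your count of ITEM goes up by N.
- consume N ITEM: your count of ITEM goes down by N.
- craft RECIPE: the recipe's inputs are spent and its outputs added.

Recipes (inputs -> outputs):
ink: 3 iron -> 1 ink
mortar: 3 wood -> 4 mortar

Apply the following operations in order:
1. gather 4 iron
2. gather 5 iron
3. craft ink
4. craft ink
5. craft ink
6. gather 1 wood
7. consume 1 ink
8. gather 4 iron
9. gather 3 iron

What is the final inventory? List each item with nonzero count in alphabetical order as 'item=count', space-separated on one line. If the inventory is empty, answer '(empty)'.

After 1 (gather 4 iron): iron=4
After 2 (gather 5 iron): iron=9
After 3 (craft ink): ink=1 iron=6
After 4 (craft ink): ink=2 iron=3
After 5 (craft ink): ink=3
After 6 (gather 1 wood): ink=3 wood=1
After 7 (consume 1 ink): ink=2 wood=1
After 8 (gather 4 iron): ink=2 iron=4 wood=1
After 9 (gather 3 iron): ink=2 iron=7 wood=1

Answer: ink=2 iron=7 wood=1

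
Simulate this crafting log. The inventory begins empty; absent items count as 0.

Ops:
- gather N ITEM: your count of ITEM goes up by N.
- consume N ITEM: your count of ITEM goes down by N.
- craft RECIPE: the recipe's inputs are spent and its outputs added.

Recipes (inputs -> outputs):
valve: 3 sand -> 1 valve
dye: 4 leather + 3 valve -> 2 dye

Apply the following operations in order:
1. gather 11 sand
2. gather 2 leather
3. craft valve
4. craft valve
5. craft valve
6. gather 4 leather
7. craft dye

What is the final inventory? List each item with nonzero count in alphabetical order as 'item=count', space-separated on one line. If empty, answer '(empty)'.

Answer: dye=2 leather=2 sand=2

Derivation:
After 1 (gather 11 sand): sand=11
After 2 (gather 2 leather): leather=2 sand=11
After 3 (craft valve): leather=2 sand=8 valve=1
After 4 (craft valve): leather=2 sand=5 valve=2
After 5 (craft valve): leather=2 sand=2 valve=3
After 6 (gather 4 leather): leather=6 sand=2 valve=3
After 7 (craft dye): dye=2 leather=2 sand=2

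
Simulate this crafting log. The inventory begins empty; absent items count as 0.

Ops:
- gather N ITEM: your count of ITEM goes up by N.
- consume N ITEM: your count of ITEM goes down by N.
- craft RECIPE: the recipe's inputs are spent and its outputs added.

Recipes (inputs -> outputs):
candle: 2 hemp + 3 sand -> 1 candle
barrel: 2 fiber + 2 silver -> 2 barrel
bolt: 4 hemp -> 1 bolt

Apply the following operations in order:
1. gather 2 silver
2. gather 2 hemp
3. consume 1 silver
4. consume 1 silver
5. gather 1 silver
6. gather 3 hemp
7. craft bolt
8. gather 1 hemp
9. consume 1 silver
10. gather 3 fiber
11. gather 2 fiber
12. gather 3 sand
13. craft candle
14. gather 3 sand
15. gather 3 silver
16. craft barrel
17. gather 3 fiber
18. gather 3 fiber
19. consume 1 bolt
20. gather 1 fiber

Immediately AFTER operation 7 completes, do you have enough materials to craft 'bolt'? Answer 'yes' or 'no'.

After 1 (gather 2 silver): silver=2
After 2 (gather 2 hemp): hemp=2 silver=2
After 3 (consume 1 silver): hemp=2 silver=1
After 4 (consume 1 silver): hemp=2
After 5 (gather 1 silver): hemp=2 silver=1
After 6 (gather 3 hemp): hemp=5 silver=1
After 7 (craft bolt): bolt=1 hemp=1 silver=1

Answer: no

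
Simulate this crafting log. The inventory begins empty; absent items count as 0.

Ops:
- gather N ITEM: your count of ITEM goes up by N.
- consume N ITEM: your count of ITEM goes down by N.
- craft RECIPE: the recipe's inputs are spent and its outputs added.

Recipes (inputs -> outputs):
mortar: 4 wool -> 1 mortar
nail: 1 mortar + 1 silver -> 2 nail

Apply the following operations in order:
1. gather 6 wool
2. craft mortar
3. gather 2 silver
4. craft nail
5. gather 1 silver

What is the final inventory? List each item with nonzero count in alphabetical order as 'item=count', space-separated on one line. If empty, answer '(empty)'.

Answer: nail=2 silver=2 wool=2

Derivation:
After 1 (gather 6 wool): wool=6
After 2 (craft mortar): mortar=1 wool=2
After 3 (gather 2 silver): mortar=1 silver=2 wool=2
After 4 (craft nail): nail=2 silver=1 wool=2
After 5 (gather 1 silver): nail=2 silver=2 wool=2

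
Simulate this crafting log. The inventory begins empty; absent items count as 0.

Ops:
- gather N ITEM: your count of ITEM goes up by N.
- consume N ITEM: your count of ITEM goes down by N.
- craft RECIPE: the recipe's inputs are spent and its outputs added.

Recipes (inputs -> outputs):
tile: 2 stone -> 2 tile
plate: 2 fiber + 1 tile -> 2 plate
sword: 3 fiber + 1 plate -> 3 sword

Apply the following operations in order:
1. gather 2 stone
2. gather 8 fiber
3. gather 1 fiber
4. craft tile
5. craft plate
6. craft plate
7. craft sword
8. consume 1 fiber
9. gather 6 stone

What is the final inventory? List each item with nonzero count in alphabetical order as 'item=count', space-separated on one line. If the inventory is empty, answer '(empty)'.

Answer: fiber=1 plate=3 stone=6 sword=3

Derivation:
After 1 (gather 2 stone): stone=2
After 2 (gather 8 fiber): fiber=8 stone=2
After 3 (gather 1 fiber): fiber=9 stone=2
After 4 (craft tile): fiber=9 tile=2
After 5 (craft plate): fiber=7 plate=2 tile=1
After 6 (craft plate): fiber=5 plate=4
After 7 (craft sword): fiber=2 plate=3 sword=3
After 8 (consume 1 fiber): fiber=1 plate=3 sword=3
After 9 (gather 6 stone): fiber=1 plate=3 stone=6 sword=3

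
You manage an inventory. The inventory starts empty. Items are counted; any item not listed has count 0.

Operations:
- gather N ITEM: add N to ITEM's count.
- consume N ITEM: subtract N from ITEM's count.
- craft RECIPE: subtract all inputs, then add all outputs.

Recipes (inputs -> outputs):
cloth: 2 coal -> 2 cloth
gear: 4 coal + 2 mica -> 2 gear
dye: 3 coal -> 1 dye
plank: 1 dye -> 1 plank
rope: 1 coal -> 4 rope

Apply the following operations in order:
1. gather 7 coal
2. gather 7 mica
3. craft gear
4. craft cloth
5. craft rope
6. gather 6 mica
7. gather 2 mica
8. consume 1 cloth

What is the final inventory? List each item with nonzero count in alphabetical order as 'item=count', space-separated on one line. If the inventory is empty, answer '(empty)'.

Answer: cloth=1 gear=2 mica=13 rope=4

Derivation:
After 1 (gather 7 coal): coal=7
After 2 (gather 7 mica): coal=7 mica=7
After 3 (craft gear): coal=3 gear=2 mica=5
After 4 (craft cloth): cloth=2 coal=1 gear=2 mica=5
After 5 (craft rope): cloth=2 gear=2 mica=5 rope=4
After 6 (gather 6 mica): cloth=2 gear=2 mica=11 rope=4
After 7 (gather 2 mica): cloth=2 gear=2 mica=13 rope=4
After 8 (consume 1 cloth): cloth=1 gear=2 mica=13 rope=4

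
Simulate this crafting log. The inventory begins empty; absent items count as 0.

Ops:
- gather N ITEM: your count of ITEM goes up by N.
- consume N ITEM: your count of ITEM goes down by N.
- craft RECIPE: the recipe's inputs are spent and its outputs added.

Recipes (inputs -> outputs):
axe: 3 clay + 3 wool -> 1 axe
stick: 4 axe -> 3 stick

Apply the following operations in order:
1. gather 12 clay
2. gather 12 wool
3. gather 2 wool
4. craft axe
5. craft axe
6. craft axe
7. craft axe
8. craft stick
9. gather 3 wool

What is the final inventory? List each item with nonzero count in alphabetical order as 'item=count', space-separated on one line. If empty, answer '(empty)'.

Answer: stick=3 wool=5

Derivation:
After 1 (gather 12 clay): clay=12
After 2 (gather 12 wool): clay=12 wool=12
After 3 (gather 2 wool): clay=12 wool=14
After 4 (craft axe): axe=1 clay=9 wool=11
After 5 (craft axe): axe=2 clay=6 wool=8
After 6 (craft axe): axe=3 clay=3 wool=5
After 7 (craft axe): axe=4 wool=2
After 8 (craft stick): stick=3 wool=2
After 9 (gather 3 wool): stick=3 wool=5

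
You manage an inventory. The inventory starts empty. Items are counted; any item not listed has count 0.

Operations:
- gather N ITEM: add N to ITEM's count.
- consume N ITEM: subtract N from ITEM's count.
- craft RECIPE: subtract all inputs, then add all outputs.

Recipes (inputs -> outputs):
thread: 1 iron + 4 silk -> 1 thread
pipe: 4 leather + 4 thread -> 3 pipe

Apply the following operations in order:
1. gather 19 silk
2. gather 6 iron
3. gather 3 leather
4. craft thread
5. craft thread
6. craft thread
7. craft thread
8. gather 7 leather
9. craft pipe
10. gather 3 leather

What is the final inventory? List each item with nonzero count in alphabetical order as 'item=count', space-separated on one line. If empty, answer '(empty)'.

Answer: iron=2 leather=9 pipe=3 silk=3

Derivation:
After 1 (gather 19 silk): silk=19
After 2 (gather 6 iron): iron=6 silk=19
After 3 (gather 3 leather): iron=6 leather=3 silk=19
After 4 (craft thread): iron=5 leather=3 silk=15 thread=1
After 5 (craft thread): iron=4 leather=3 silk=11 thread=2
After 6 (craft thread): iron=3 leather=3 silk=7 thread=3
After 7 (craft thread): iron=2 leather=3 silk=3 thread=4
After 8 (gather 7 leather): iron=2 leather=10 silk=3 thread=4
After 9 (craft pipe): iron=2 leather=6 pipe=3 silk=3
After 10 (gather 3 leather): iron=2 leather=9 pipe=3 silk=3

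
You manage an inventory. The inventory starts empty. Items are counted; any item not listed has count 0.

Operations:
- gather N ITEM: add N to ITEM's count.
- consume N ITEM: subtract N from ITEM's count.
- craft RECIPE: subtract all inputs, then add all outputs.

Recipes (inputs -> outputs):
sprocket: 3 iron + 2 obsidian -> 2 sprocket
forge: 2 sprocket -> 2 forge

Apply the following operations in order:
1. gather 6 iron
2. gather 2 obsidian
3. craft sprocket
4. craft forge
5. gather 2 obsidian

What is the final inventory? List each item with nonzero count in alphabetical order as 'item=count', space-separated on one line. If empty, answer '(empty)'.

After 1 (gather 6 iron): iron=6
After 2 (gather 2 obsidian): iron=6 obsidian=2
After 3 (craft sprocket): iron=3 sprocket=2
After 4 (craft forge): forge=2 iron=3
After 5 (gather 2 obsidian): forge=2 iron=3 obsidian=2

Answer: forge=2 iron=3 obsidian=2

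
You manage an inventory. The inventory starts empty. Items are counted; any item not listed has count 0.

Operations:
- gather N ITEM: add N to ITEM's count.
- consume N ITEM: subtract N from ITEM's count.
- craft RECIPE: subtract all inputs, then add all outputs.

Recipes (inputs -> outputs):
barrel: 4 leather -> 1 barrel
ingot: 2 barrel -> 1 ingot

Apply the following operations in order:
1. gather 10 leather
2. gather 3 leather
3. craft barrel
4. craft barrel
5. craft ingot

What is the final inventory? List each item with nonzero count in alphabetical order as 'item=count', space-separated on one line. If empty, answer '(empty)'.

After 1 (gather 10 leather): leather=10
After 2 (gather 3 leather): leather=13
After 3 (craft barrel): barrel=1 leather=9
After 4 (craft barrel): barrel=2 leather=5
After 5 (craft ingot): ingot=1 leather=5

Answer: ingot=1 leather=5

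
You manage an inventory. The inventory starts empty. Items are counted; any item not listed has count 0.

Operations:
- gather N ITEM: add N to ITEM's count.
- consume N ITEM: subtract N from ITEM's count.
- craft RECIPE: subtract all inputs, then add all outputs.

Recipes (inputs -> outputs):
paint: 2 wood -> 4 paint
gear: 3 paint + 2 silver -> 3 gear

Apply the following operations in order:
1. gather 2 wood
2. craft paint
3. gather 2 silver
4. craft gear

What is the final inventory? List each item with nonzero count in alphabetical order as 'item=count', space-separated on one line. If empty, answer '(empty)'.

Answer: gear=3 paint=1

Derivation:
After 1 (gather 2 wood): wood=2
After 2 (craft paint): paint=4
After 3 (gather 2 silver): paint=4 silver=2
After 4 (craft gear): gear=3 paint=1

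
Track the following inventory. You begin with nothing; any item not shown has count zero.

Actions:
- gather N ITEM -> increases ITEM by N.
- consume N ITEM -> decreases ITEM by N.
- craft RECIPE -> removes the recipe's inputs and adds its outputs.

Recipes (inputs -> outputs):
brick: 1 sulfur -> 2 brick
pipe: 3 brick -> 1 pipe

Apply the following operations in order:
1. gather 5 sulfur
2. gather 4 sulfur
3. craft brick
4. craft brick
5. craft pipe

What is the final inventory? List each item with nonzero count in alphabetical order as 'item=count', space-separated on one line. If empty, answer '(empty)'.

After 1 (gather 5 sulfur): sulfur=5
After 2 (gather 4 sulfur): sulfur=9
After 3 (craft brick): brick=2 sulfur=8
After 4 (craft brick): brick=4 sulfur=7
After 5 (craft pipe): brick=1 pipe=1 sulfur=7

Answer: brick=1 pipe=1 sulfur=7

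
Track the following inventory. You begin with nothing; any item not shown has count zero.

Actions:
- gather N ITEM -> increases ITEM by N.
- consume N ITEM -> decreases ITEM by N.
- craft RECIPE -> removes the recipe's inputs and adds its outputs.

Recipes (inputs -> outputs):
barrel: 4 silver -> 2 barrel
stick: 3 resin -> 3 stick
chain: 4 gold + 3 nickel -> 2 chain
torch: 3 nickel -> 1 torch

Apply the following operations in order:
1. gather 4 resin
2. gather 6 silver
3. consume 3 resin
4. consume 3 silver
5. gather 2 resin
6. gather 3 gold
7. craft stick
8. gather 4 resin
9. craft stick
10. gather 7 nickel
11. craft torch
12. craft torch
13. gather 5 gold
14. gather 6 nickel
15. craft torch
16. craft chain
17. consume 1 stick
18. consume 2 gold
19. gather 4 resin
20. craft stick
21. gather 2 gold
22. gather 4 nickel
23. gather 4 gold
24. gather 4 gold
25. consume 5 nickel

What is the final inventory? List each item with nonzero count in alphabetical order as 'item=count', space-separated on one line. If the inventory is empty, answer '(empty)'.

Answer: chain=2 gold=12 resin=2 silver=3 stick=8 torch=3

Derivation:
After 1 (gather 4 resin): resin=4
After 2 (gather 6 silver): resin=4 silver=6
After 3 (consume 3 resin): resin=1 silver=6
After 4 (consume 3 silver): resin=1 silver=3
After 5 (gather 2 resin): resin=3 silver=3
After 6 (gather 3 gold): gold=3 resin=3 silver=3
After 7 (craft stick): gold=3 silver=3 stick=3
After 8 (gather 4 resin): gold=3 resin=4 silver=3 stick=3
After 9 (craft stick): gold=3 resin=1 silver=3 stick=6
After 10 (gather 7 nickel): gold=3 nickel=7 resin=1 silver=3 stick=6
After 11 (craft torch): gold=3 nickel=4 resin=1 silver=3 stick=6 torch=1
After 12 (craft torch): gold=3 nickel=1 resin=1 silver=3 stick=6 torch=2
After 13 (gather 5 gold): gold=8 nickel=1 resin=1 silver=3 stick=6 torch=2
After 14 (gather 6 nickel): gold=8 nickel=7 resin=1 silver=3 stick=6 torch=2
After 15 (craft torch): gold=8 nickel=4 resin=1 silver=3 stick=6 torch=3
After 16 (craft chain): chain=2 gold=4 nickel=1 resin=1 silver=3 stick=6 torch=3
After 17 (consume 1 stick): chain=2 gold=4 nickel=1 resin=1 silver=3 stick=5 torch=3
After 18 (consume 2 gold): chain=2 gold=2 nickel=1 resin=1 silver=3 stick=5 torch=3
After 19 (gather 4 resin): chain=2 gold=2 nickel=1 resin=5 silver=3 stick=5 torch=3
After 20 (craft stick): chain=2 gold=2 nickel=1 resin=2 silver=3 stick=8 torch=3
After 21 (gather 2 gold): chain=2 gold=4 nickel=1 resin=2 silver=3 stick=8 torch=3
After 22 (gather 4 nickel): chain=2 gold=4 nickel=5 resin=2 silver=3 stick=8 torch=3
After 23 (gather 4 gold): chain=2 gold=8 nickel=5 resin=2 silver=3 stick=8 torch=3
After 24 (gather 4 gold): chain=2 gold=12 nickel=5 resin=2 silver=3 stick=8 torch=3
After 25 (consume 5 nickel): chain=2 gold=12 resin=2 silver=3 stick=8 torch=3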